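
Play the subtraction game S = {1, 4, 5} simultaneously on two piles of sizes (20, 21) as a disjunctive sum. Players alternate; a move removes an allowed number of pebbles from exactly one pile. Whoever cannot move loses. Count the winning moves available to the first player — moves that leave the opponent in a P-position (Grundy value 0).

All piles use S = {1, 4, 5}:
n :  0  1  2  3  4  5  6  7  8  9 10 11 12 13 14 15 16 17 18 19 20 21
G :  0  1  0  1  2  3  2  3  0  1  0  1  2  3  2  3  0  1  0  1  2  3
Pile A: G(20) = 2.
Pile B: G(21) = 3.
Combined Grundy value = 2 ⊕ 3 = 1.
A winning move leaves total XOR = 0, i.e. changes one component's Grundy value g to g ⊕ X where X is the current total.
Pile A: need g' = 2⊕1 = 3. Options: 20−1→G=1, 20−4→G=0, 20−5→G=3. Hits: 1.
Pile B: need g' = 3⊕1 = 2. Options: 21−1→G=2, 21−4→G=1, 21−5→G=0. Hits: 1.

2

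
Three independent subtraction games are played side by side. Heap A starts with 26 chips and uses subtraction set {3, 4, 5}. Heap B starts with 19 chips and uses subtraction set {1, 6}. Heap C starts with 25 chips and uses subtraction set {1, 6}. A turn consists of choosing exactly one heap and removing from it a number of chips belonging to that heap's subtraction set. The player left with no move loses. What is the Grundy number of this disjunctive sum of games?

1

Heap A, S = {3, 4, 5}:
G(0) = 0
G(1) = mex{} = 0
G(2) = mex{} = 0
G(3) = mex{0} = 1
G(4) = mex{0,0} = 1
G(5) = mex{0,0,0} = 1
G(6) = mex{1,0,0} = 2
G(7) = mex{1,1,0} = 2
G(8) = mex{1,1,1} = 0
G(9) = mex{2,1,1} = 0
G(10) = mex{2,2,1} = 0
G(11) = mex{0,2,2} = 1
G(12) = mex{0,0,2} = 1
G(13) = mex{0,0,0} = 1
G(14) = mex{1,0,0} = 2
G(15) = mex{1,1,0} = 2
G(16) = mex{1,1,1} = 0
G(17) = mex{2,1,1} = 0
G(18) = mex{2,2,1} = 0
G(19) = mex{0,2,2} = 1
G(20) = mex{0,0,2} = 1
G(21) = mex{0,0,0} = 1
G(22) = mex{1,0,0} = 2
G(23) = mex{1,1,0} = 2
G(24) = mex{1,1,1} = 0
G(25) = mex{2,1,1} = 0
G(26) = mex{2,2,1} = 0
G_A(26) = 0.
Heap B, S = {1, 6}:
G(0) = 0
G(1) = mex{0} = 1
G(2) = mex{1} = 0
G(3) = mex{0} = 1
G(4) = mex{1} = 0
G(5) = mex{0} = 1
G(6) = mex{1,0} = 2
G(7) = mex{2,1} = 0
G(8) = mex{0,0} = 1
G(9) = mex{1,1} = 0
G(10) = mex{0,0} = 1
G(11) = mex{1,1} = 0
G(12) = mex{0,2} = 1
G(13) = mex{1,0} = 2
G(14) = mex{2,1} = 0
G(15) = mex{0,0} = 1
G(16) = mex{1,1} = 0
G(17) = mex{0,0} = 1
G(18) = mex{1,1} = 0
G(19) = mex{0,2} = 1
G_B(19) = 1.
Heap C, S = {1, 6}:
G(0) = 0
G(1) = mex{0} = 1
G(2) = mex{1} = 0
G(3) = mex{0} = 1
G(4) = mex{1} = 0
G(5) = mex{0} = 1
G(6) = mex{1,0} = 2
G(7) = mex{2,1} = 0
G(8) = mex{0,0} = 1
G(9) = mex{1,1} = 0
G(10) = mex{0,0} = 1
G(11) = mex{1,1} = 0
G(12) = mex{0,2} = 1
G(13) = mex{1,0} = 2
G(14) = mex{2,1} = 0
G(15) = mex{0,0} = 1
G(16) = mex{1,1} = 0
G(17) = mex{0,0} = 1
G(18) = mex{1,1} = 0
G(19) = mex{0,2} = 1
G(20) = mex{1,0} = 2
G(21) = mex{2,1} = 0
G(22) = mex{0,0} = 1
G(23) = mex{1,1} = 0
G(24) = mex{0,0} = 1
G(25) = mex{1,1} = 0
G_C(25) = 0.
Combined Grundy value = 0 ⊕ 1 ⊕ 0 = 1.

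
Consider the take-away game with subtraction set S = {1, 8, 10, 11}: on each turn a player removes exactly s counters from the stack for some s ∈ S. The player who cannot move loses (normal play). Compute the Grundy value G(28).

1

G(0) = 0
G(1) = mex{0} = 1
G(2) = mex{1} = 0
G(3) = mex{0} = 1
G(4) = mex{1} = 0
G(5) = mex{0} = 1
G(6) = mex{1} = 0
G(7) = mex{0} = 1
G(8) = mex{1,0} = 2
G(9) = mex{2,1} = 0
G(10) = mex{0,0,0} = 1
G(11) = mex{1,1,1,0} = 2
G(12) = mex{2,0,0,1} = 3
G(13) = mex{3,1,1,0} = 2
G(14) = mex{2,0,0,1} = 3
G(15) = mex{3,1,1,0} = 2
G(16) = mex{2,2,0,1} = 3
G(17) = mex{3,0,1,0} = 2
G(18) = mex{2,1,2,1} = 0
G(19) = mex{0,2,0,2} = 1
G(20) = mex{1,3,1,0} = 2
G(21) = mex{2,2,2,1} = 0
G(22) = mex{0,3,3,2} = 1
G(23) = mex{1,2,2,3} = 0
G(24) = mex{0,3,3,2} = 1
G(25) = mex{1,2,2,3} = 0
G(26) = mex{0,0,3,2} = 1
G(27) = mex{1,1,2,3} = 0
G(28) = mex{0,2,0,2} = 1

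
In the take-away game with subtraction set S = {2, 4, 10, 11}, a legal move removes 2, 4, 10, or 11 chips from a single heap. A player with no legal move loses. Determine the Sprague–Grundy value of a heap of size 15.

1

G(0) = 0
G(1) = mex{} = 0
G(2) = mex{0} = 1
G(3) = mex{0} = 1
G(4) = mex{1,0} = 2
G(5) = mex{1,0} = 2
G(6) = mex{2,1} = 0
G(7) = mex{2,1} = 0
G(8) = mex{0,2} = 1
G(9) = mex{0,2} = 1
G(10) = mex{1,0,0} = 2
G(11) = mex{1,0,0,0} = 2
G(12) = mex{2,1,1,0} = 3
G(13) = mex{2,1,1,1} = 0
G(14) = mex{3,2,2,1} = 0
G(15) = mex{0,2,2,2} = 1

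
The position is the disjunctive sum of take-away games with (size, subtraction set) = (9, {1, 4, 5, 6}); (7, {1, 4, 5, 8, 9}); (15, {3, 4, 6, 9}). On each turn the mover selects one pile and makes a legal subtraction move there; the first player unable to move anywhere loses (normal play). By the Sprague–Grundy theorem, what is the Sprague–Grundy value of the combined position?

Pile A, S = {1, 4, 5, 6}:
n : 0 1 2 3 4 5 6 7 8 9
G : 0 1 0 1 2 3 2 3 4 0
G_A(9) = 0.
Pile B, S = {1, 4, 5, 8, 9}:
n : 0 1 2 3 4 5 6 7
G : 0 1 0 1 2 3 2 3
G_B(7) = 3.
Pile C, S = {3, 4, 6, 9}:
n :  0  1  2  3  4  5  6  7  8  9 10 11 12 13 14 15
G :  0  0  0  1  1  1  2  2  2  3  3  3  0  0  0  1
G_C(15) = 1.
Combined Grundy value = 0 ⊕ 3 ⊕ 1 = 2.

2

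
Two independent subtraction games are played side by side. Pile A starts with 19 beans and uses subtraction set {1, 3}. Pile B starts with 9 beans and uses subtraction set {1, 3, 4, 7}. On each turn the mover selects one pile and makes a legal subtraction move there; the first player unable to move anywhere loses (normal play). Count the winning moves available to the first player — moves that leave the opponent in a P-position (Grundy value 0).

0

Pile A, S = {1, 3}:
G(0) = 0
G(1) = mex{0} = 1
G(2) = mex{1} = 0
G(3) = mex{0,0} = 1
G(4) = mex{1,1} = 0
G(5) = mex{0,0} = 1
G(6) = mex{1,1} = 0
G(7) = mex{0,0} = 1
G(8) = mex{1,1} = 0
G(9) = mex{0,0} = 1
G(10) = mex{1,1} = 0
G(11) = mex{0,0} = 1
G(12) = mex{1,1} = 0
G(13) = mex{0,0} = 1
G(14) = mex{1,1} = 0
G(15) = mex{0,0} = 1
G(16) = mex{1,1} = 0
G(17) = mex{0,0} = 1
G(18) = mex{1,1} = 0
G(19) = mex{0,0} = 1
G_A(19) = 1.
Pile B, S = {1, 3, 4, 7}:
G(0) = 0
G(1) = mex{0} = 1
G(2) = mex{1} = 0
G(3) = mex{0,0} = 1
G(4) = mex{1,1,0} = 2
G(5) = mex{2,0,1} = 3
G(6) = mex{3,1,0} = 2
G(7) = mex{2,2,1,0} = 3
G(8) = mex{3,3,2,1} = 0
G(9) = mex{0,2,3,0} = 1
G_B(9) = 1.
Combined Grundy value = 1 ⊕ 1 = 0.
A winning move leaves total XOR = 0, i.e. changes one component's Grundy value g to g ⊕ X where X is the current total.
Pile A: target g' = 1⊕0 = 1, but every legal move changes the Grundy value (mex property), so 0 moves.
Pile B: target g' = 1⊕0 = 1, but every legal move changes the Grundy value (mex property), so 0 moves.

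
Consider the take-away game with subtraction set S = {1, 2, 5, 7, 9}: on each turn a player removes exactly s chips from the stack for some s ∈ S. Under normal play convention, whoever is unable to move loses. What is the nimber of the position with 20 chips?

n :  0  1  2  3  4  5  6  7  8  9 10 11 12 13 14 15 16 17 18 19 20
G :  0  1  2  0  1  2  0  1  2  3  4  5  3  4  0  1  2  0  1  2  0

0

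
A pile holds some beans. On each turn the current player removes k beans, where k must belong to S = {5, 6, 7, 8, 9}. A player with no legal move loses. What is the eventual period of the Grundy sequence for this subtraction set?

G(0) = 0
G(1) = mex{} = 0
G(2) = mex{} = 0
G(3) = mex{} = 0
G(4) = mex{} = 0
G(5) = mex{0} = 1
G(6) = mex{0,0} = 1
G(7) = mex{0,0,0} = 1
G(8) = mex{0,0,0,0} = 1
G(9) = mex{0,0,0,0,0} = 1
G(10) = mex{1,0,0,0,0} = 2
G(11) = mex{1,1,0,0,0} = 2
G(12) = mex{1,1,1,0,0} = 2
G(13) = mex{1,1,1,1,0} = 2
G(14) = mex{1,1,1,1,1} = 0
G(15) = mex{2,1,1,1,1} = 0
G(16) = mex{2,2,1,1,1} = 0
G(17) = mex{2,2,2,1,1} = 0
G(18) = mex{2,2,2,2,1} = 0
G(19) = mex{0,2,2,2,2} = 1
G(20) = mex{0,0,2,2,2} = 1
G(21) = mex{0,0,0,2,2} = 1
G(22) = mex{0,0,0,0,2} = 1
G(23) = mex{0,0,0,0,0} = 1
G(24) = mex{1,0,0,0,0} = 2
G(25) = mex{1,1,0,0,0} = 2
G(26) = mex{1,1,1,0,0} = 2
G(27) = mex{1,1,1,1,0} = 2
G(28) = mex{1,1,1,1,1} = 0
G(29) = mex{2,1,1,1,1} = 0
G(n+14) = G(n) holds for n = 0,…,8 (a full window of length max(S) = 9), so the sequence is purely periodic with period 14.

14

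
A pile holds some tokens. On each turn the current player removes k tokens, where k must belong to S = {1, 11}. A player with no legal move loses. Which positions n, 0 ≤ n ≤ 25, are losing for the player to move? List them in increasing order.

G(0) = 0
G(1) = mex{0} = 1
G(2) = mex{1} = 0
G(3) = mex{0} = 1
G(4) = mex{1} = 0
G(5) = mex{0} = 1
G(6) = mex{1} = 0
G(7) = mex{0} = 1
G(8) = mex{1} = 0
G(9) = mex{0} = 1
G(10) = mex{1} = 0
G(11) = mex{0,0} = 1
G(12) = mex{1,1} = 0
G(13) = mex{0,0} = 1
G(14) = mex{1,1} = 0
G(15) = mex{0,0} = 1
G(16) = mex{1,1} = 0
G(17) = mex{0,0} = 1
G(18) = mex{1,1} = 0
G(19) = mex{0,0} = 1
G(20) = mex{1,1} = 0
G(21) = mex{0,0} = 1
G(22) = mex{1,1} = 0
G(23) = mex{0,0} = 1
G(24) = mex{1,1} = 0
G(25) = mex{0,0} = 1
P-positions are exactly the n with G(n) = 0.

0, 2, 4, 6, 8, 10, 12, 14, 16, 18, 20, 22, 24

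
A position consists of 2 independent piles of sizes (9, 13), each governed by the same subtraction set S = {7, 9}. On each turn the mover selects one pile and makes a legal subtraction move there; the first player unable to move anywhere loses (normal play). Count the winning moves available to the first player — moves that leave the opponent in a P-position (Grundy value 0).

0

All piles use S = {7, 9}:
n :  0  1  2  3  4  5  6  7  8  9 10 11 12 13
G :  0  0  0  0  0  0  0  1  1  1  1  1  1  1
Pile A: G(9) = 1.
Pile B: G(13) = 1.
Combined Grundy value = 1 ⊕ 1 = 0.
A winning move leaves total XOR = 0, i.e. changes one component's Grundy value g to g ⊕ X where X is the current total.
Pile A: target g' = 1⊕0 = 1, but every legal move changes the Grundy value (mex property), so 0 moves.
Pile B: target g' = 1⊕0 = 1, but every legal move changes the Grundy value (mex property), so 0 moves.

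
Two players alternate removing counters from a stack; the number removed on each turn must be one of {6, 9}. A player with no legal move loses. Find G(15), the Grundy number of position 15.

0

G(0) = 0
G(1) = mex{} = 0
G(2) = mex{} = 0
G(3) = mex{} = 0
G(4) = mex{} = 0
G(5) = mex{} = 0
G(6) = mex{0} = 1
G(7) = mex{0} = 1
G(8) = mex{0} = 1
G(9) = mex{0,0} = 1
G(10) = mex{0,0} = 1
G(11) = mex{0,0} = 1
G(12) = mex{1,0} = 2
G(13) = mex{1,0} = 2
G(14) = mex{1,0} = 2
G(15) = mex{1,1} = 0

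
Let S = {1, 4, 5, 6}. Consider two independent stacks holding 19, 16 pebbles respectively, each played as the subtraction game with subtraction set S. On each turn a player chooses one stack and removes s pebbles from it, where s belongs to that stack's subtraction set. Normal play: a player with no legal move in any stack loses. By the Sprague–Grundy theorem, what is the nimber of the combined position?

2

All stacks use S = {1, 4, 5, 6}:
G(0) = 0
G(1) = mex{0} = 1
G(2) = mex{1} = 0
G(3) = mex{0} = 1
G(4) = mex{1,0} = 2
G(5) = mex{2,1,0} = 3
G(6) = mex{3,0,1,0} = 2
G(7) = mex{2,1,0,1} = 3
G(8) = mex{3,2,1,0} = 4
G(9) = mex{4,3,2,1} = 0
G(10) = mex{0,2,3,2} = 1
G(11) = mex{1,3,2,3} = 0
G(12) = mex{0,4,3,2} = 1
G(13) = mex{1,0,4,3} = 2
G(14) = mex{2,1,0,4} = 3
G(15) = mex{3,0,1,0} = 2
G(16) = mex{2,1,0,1} = 3
G(17) = mex{3,2,1,0} = 4
G(18) = mex{4,3,2,1} = 0
G(19) = mex{0,2,3,2} = 1
Stack A: G(19) = 1.
Stack B: G(16) = 3.
Combined Grundy value = 1 ⊕ 3 = 2.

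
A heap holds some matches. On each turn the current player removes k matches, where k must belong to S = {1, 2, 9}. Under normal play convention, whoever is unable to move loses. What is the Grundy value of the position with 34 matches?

G(0) = 0
G(1) = mex{0} = 1
G(2) = mex{1,0} = 2
G(3) = mex{2,1} = 0
G(4) = mex{0,2} = 1
G(5) = mex{1,0} = 2
G(6) = mex{2,1} = 0
G(7) = mex{0,2} = 1
G(8) = mex{1,0} = 2
G(9) = mex{2,1,0} = 3
G(10) = mex{3,2,1} = 0
G(11) = mex{0,3,2} = 1
G(12) = mex{1,0,0} = 2
G(13) = mex{2,1,1} = 0
G(14) = mex{0,2,2} = 1
G(15) = mex{1,0,0} = 2
G(16) = mex{2,1,1} = 0
G(17) = mex{0,2,2} = 1
G(18) = mex{1,0,3} = 2
G(19) = mex{2,1,0} = 3
G(20) = mex{3,2,1} = 0
G(21) = mex{0,3,2} = 1
G(22) = mex{1,0,0} = 2
G(23) = mex{2,1,1} = 0
G(24) = mex{0,2,2} = 1
G(25) = mex{1,0,0} = 2
G(26) = mex{2,1,1} = 0
G(27) = mex{0,2,2} = 1
G(28) = mex{1,0,3} = 2
G(29) = mex{2,1,0} = 3
G(30) = mex{3,2,1} = 0
G(31) = mex{0,3,2} = 1
G(32) = mex{1,0,0} = 2
G(33) = mex{2,1,1} = 0
G(34) = mex{0,2,2} = 1

1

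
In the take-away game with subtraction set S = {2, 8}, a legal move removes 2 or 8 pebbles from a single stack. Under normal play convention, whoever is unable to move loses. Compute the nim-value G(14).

0

G(0) = 0
G(1) = mex{} = 0
G(2) = mex{0} = 1
G(3) = mex{0} = 1
G(4) = mex{1} = 0
G(5) = mex{1} = 0
G(6) = mex{0} = 1
G(7) = mex{0} = 1
G(8) = mex{1,0} = 2
G(9) = mex{1,0} = 2
G(10) = mex{2,1} = 0
G(11) = mex{2,1} = 0
G(12) = mex{0,0} = 1
G(13) = mex{0,0} = 1
G(14) = mex{1,1} = 0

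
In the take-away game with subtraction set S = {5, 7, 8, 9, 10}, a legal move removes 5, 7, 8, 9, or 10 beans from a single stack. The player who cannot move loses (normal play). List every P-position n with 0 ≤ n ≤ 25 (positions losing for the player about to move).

n :  0  1  2  3  4  5  6  7  8  9 10 11 12 13 14 15 16 17 18 19 20 21 22 23 24 25
G :  0  0  0  0  0  1  1  1  1  1  2  2  2  2  2  0  0  0  0  0  1  1  1  1  1  2
P-positions are exactly the n with G(n) = 0.

0, 1, 2, 3, 4, 15, 16, 17, 18, 19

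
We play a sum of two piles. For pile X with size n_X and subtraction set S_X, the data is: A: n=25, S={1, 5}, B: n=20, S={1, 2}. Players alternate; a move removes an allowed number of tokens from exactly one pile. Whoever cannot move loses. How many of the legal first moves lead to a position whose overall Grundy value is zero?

Pile A, S = {1, 5}:
n :  0  1  2  3  4  5  6  7  8  9 10 11 12 13 14 15 16 17 18 19 20 21 22 23 24 25
G :  0  1  0  1  0  1  0  1  0  1  0  1  0  1  0  1  0  1  0  1  0  1  0  1  0  1
G_A(25) = 1.
Pile B, S = {1, 2}:
n :  0  1  2  3  4  5  6  7  8  9 10 11 12 13 14 15 16 17 18 19 20
G :  0  1  2  0  1  2  0  1  2  0  1  2  0  1  2  0  1  2  0  1  2
G_B(20) = 2.
Combined Grundy value = 1 ⊕ 2 = 3.
A winning move leaves total XOR = 0, i.e. changes one component's Grundy value g to g ⊕ X where X is the current total.
Pile A: need g' = 1⊕3 = 2. Options: 25−1→G=0, 25−5→G=0. Hits: 0.
Pile B: need g' = 2⊕3 = 1. Options: 20−1→G=1, 20−2→G=0. Hits: 1.

1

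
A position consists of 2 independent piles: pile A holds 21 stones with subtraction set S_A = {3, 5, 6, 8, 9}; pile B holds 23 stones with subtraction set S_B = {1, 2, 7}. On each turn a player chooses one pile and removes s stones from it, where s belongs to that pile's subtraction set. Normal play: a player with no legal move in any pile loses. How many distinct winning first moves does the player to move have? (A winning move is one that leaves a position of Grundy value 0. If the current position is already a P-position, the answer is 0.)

Pile A, S = {3, 5, 6, 8, 9}:
n :  0  1  2  3  4  5  6  7  8  9 10 11 12 13 14 15 16 17 18 19 20 21
G :  0  0  0  1  1  1  2  2  2  3  3  3  0  0  0  1  1  1  2  2  2  3
G_A(21) = 3.
Pile B, S = {1, 2, 7}:
n :  0  1  2  3  4  5  6  7  8  9 10 11 12 13 14 15 16 17 18 19 20 21 22 23
G :  0  1  2  0  1  2  0  1  2  0  1  2  0  1  2  0  1  2  0  1  2  0  1  2
G_B(23) = 2.
Combined Grundy value = 3 ⊕ 2 = 1.
A winning move leaves total XOR = 0, i.e. changes one component's Grundy value g to g ⊕ X where X is the current total.
Pile A: need g' = 3⊕1 = 2. Options: 21−3→G=2, 21−5→G=1, 21−6→G=1, 21−8→G=0, 21−9→G=0. Hits: 1.
Pile B: need g' = 2⊕1 = 3. Options: 23−1→G=1, 23−2→G=0, 23−7→G=1. Hits: 0.

1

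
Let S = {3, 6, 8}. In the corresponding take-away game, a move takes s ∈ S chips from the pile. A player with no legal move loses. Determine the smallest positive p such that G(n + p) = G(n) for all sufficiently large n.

G(0) = 0
G(1) = mex{} = 0
G(2) = mex{} = 0
G(3) = mex{0} = 1
G(4) = mex{0} = 1
G(5) = mex{0} = 1
G(6) = mex{1,0} = 2
G(7) = mex{1,0} = 2
G(8) = mex{1,0,0} = 2
G(9) = mex{2,1,0} = 3
G(10) = mex{2,1,0} = 3
G(11) = mex{2,1,1} = 0
G(12) = mex{3,2,1} = 0
G(13) = mex{3,2,1} = 0
G(14) = mex{0,2,2} = 1
G(15) = mex{0,3,2} = 1
G(16) = mex{0,3,2} = 1
G(17) = mex{1,0,3} = 2
G(18) = mex{1,0,3} = 2
G(19) = mex{1,0,0} = 2
G(20) = mex{2,1,0} = 3
G(21) = mex{2,1,0} = 3
G(22) = mex{2,1,1} = 0
G(23) = mex{3,2,1} = 0
G(n+11) = G(n) holds for n = 0,…,7 (a full window of length max(S) = 8), so the sequence is purely periodic with period 11.

11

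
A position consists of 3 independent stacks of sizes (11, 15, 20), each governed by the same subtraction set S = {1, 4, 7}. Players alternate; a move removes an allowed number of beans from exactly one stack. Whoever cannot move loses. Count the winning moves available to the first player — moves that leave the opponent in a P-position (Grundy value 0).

1

All stacks use S = {1, 4, 7}:
G(0) = 0
G(1) = mex{0} = 1
G(2) = mex{1} = 0
G(3) = mex{0} = 1
G(4) = mex{1,0} = 2
G(5) = mex{2,1} = 0
G(6) = mex{0,0} = 1
G(7) = mex{1,1,0} = 2
G(8) = mex{2,2,1} = 0
G(9) = mex{0,0,0} = 1
G(10) = mex{1,1,1} = 0
G(11) = mex{0,2,2} = 1
G(12) = mex{1,0,0} = 2
G(13) = mex{2,1,1} = 0
G(14) = mex{0,0,2} = 1
G(15) = mex{1,1,0} = 2
G(16) = mex{2,2,1} = 0
G(17) = mex{0,0,0} = 1
G(18) = mex{1,1,1} = 0
G(19) = mex{0,2,2} = 1
G(20) = mex{1,0,0} = 2
Stack A: G(11) = 1.
Stack B: G(15) = 2.
Stack C: G(20) = 2.
Combined Grundy value = 1 ⊕ 2 ⊕ 2 = 1.
A winning move leaves total XOR = 0, i.e. changes one component's Grundy value g to g ⊕ X where X is the current total.
Stack A: need g' = 1⊕1 = 0. Options: 11−1→G=0, 11−4→G=2, 11−7→G=2. Hits: 1.
Stack B: need g' = 2⊕1 = 3. Options: 15−1→G=1, 15−4→G=1, 15−7→G=0. Hits: 0.
Stack C: need g' = 2⊕1 = 3. Options: 20−1→G=1, 20−4→G=0, 20−7→G=0. Hits: 0.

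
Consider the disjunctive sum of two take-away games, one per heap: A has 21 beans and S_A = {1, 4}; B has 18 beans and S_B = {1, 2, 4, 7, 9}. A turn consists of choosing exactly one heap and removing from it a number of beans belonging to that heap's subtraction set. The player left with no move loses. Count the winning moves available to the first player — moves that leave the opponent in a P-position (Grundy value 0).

Heap A, S = {1, 4}:
n :  0  1  2  3  4  5  6  7  8  9 10 11 12 13 14 15 16 17 18 19 20 21
G :  0  1  0  1  2  0  1  0  1  2  0  1  0  1  2  0  1  0  1  2  0  1
G_A(21) = 1.
Heap B, S = {1, 2, 4, 7, 9}:
G(0) = 0
G(1) = mex{0} = 1
G(2) = mex{1,0} = 2
G(3) = mex{2,1} = 0
G(4) = mex{0,2,0} = 1
G(5) = mex{1,0,1} = 2
G(6) = mex{2,1,2} = 0
G(7) = mex{0,2,0,0} = 1
G(8) = mex{1,0,1,1} = 2
G(9) = mex{2,1,2,2,0} = 3
G(10) = mex{3,2,0,0,1} = 4
G(11) = mex{4,3,1,1,2} = 0
G(12) = mex{0,4,2,2,0} = 1
G(13) = mex{1,0,3,0,1} = 2
G(14) = mex{2,1,4,1,2} = 0
G(15) = mex{0,2,0,2,0} = 1
G(16) = mex{1,0,1,3,1} = 2
G(17) = mex{2,1,2,4,2} = 0
G(18) = mex{0,2,0,0,3} = 1
G_B(18) = 1.
Combined Grundy value = 1 ⊕ 1 = 0.
A winning move leaves total XOR = 0, i.e. changes one component's Grundy value g to g ⊕ X where X is the current total.
Heap A: target g' = 1⊕0 = 1, but every legal move changes the Grundy value (mex property), so 0 moves.
Heap B: target g' = 1⊕0 = 1, but every legal move changes the Grundy value (mex property), so 0 moves.

0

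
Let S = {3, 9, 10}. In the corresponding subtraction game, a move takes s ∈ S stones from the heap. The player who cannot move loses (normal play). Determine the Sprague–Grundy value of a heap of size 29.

n :  0  1  2  3  4  5  6  7  8  9 10 11 12 13 14 15 16 17 18 19 20 21 22 23 24 25 26 27 28 29
G :  0  0  0  1  1  1  0  0  0  1  1  1  2  0  0  3  1  1  2  0  0  0  1  1  1  0  0  0  1  1

1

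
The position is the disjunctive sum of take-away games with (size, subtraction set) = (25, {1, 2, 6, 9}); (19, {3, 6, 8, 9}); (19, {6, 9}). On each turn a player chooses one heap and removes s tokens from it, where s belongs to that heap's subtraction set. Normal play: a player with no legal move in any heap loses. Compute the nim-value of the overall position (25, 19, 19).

3

Heap A, S = {1, 2, 6, 9}:
n :  0  1  2  3  4  5  6  7  8  9 10 11 12 13 14 15 16 17 18 19 20 21 22 23 24 25
G :  0  1  2  0  1  2  3  0  1  2  0  1  2  3  0  1  2  0  1  2  3  0  1  2  0  1
G_A(25) = 1.
Heap B, S = {3, 6, 8, 9}:
G(0) = 0
G(1) = mex{} = 0
G(2) = mex{} = 0
G(3) = mex{0} = 1
G(4) = mex{0} = 1
G(5) = mex{0} = 1
G(6) = mex{1,0} = 2
G(7) = mex{1,0} = 2
G(8) = mex{1,0,0} = 2
G(9) = mex{2,1,0,0} = 3
G(10) = mex{2,1,0,0} = 3
G(11) = mex{2,1,1,0} = 3
G(12) = mex{3,2,1,1} = 0
G(13) = mex{3,2,1,1} = 0
G(14) = mex{3,2,2,1} = 0
G(15) = mex{0,3,2,2} = 1
G(16) = mex{0,3,2,2} = 1
G(17) = mex{0,3,3,2} = 1
G(18) = mex{1,0,3,3} = 2
G(19) = mex{1,0,3,3} = 2
G_B(19) = 2.
Heap C, S = {6, 9}:
n :  0  1  2  3  4  5  6  7  8  9 10 11 12 13 14 15 16 17 18 19
G :  0  0  0  0  0  0  1  1  1  1  1  1  2  2  2  0  0  0  0  0
G_C(19) = 0.
Combined Grundy value = 1 ⊕ 2 ⊕ 0 = 3.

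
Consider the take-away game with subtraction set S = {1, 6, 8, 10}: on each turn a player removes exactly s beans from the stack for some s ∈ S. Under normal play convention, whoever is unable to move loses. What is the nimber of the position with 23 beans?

0

G(0) = 0
G(1) = mex{0} = 1
G(2) = mex{1} = 0
G(3) = mex{0} = 1
G(4) = mex{1} = 0
G(5) = mex{0} = 1
G(6) = mex{1,0} = 2
G(7) = mex{2,1} = 0
G(8) = mex{0,0,0} = 1
G(9) = mex{1,1,1} = 0
G(10) = mex{0,0,0,0} = 1
G(11) = mex{1,1,1,1} = 0
G(12) = mex{0,2,0,0} = 1
G(13) = mex{1,0,1,1} = 2
G(14) = mex{2,1,2,0} = 3
G(15) = mex{3,0,0,1} = 2
G(16) = mex{2,1,1,2} = 0
G(17) = mex{0,0,0,0} = 1
G(18) = mex{1,1,1,1} = 0
G(19) = mex{0,2,0,0} = 1
G(20) = mex{1,3,1,1} = 0
G(21) = mex{0,2,2,0} = 1
G(22) = mex{1,0,3,1} = 2
G(23) = mex{2,1,2,2} = 0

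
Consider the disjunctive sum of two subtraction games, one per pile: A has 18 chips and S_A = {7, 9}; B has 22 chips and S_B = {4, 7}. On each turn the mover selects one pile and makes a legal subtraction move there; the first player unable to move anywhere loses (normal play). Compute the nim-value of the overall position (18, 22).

Pile A, S = {7, 9}:
n :  0  1  2  3  4  5  6  7  8  9 10 11 12 13 14 15 16 17 18
G :  0  0  0  0  0  0  0  1  1  1  1  1  1  1  2  2  0  0  0
G_A(18) = 0.
Pile B, S = {4, 7}:
G(0) = 0
G(1) = mex{} = 0
G(2) = mex{} = 0
G(3) = mex{} = 0
G(4) = mex{0} = 1
G(5) = mex{0} = 1
G(6) = mex{0} = 1
G(7) = mex{0,0} = 1
G(8) = mex{1,0} = 2
G(9) = mex{1,0} = 2
G(10) = mex{1,0} = 2
G(11) = mex{1,1} = 0
G(12) = mex{2,1} = 0
G(13) = mex{2,1} = 0
G(14) = mex{2,1} = 0
G(15) = mex{0,2} = 1
G(16) = mex{0,2} = 1
G(17) = mex{0,2} = 1
G(18) = mex{0,0} = 1
G(19) = mex{1,0} = 2
G(20) = mex{1,0} = 2
G(21) = mex{1,0} = 2
G(22) = mex{1,1} = 0
G_B(22) = 0.
Combined Grundy value = 0 ⊕ 0 = 0.

0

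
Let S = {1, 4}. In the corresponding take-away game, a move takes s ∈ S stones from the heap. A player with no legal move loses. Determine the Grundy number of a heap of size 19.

2

n :  0  1  2  3  4  5  6  7  8  9 10 11 12 13 14 15 16 17 18 19
G :  0  1  0  1  2  0  1  0  1  2  0  1  0  1  2  0  1  0  1  2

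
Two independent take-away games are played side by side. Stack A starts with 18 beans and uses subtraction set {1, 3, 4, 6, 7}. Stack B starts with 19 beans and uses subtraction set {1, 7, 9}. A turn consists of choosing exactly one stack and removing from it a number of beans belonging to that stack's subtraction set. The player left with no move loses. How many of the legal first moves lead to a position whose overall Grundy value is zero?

Stack A, S = {1, 3, 4, 6, 7}:
n :  0  1  2  3  4  5  6  7  8  9 10 11 12 13 14 15 16 17 18
G :  0  1  0  1  2  3  2  3  4  5  0  1  0  1  2  3  2  3  4
G_A(18) = 4.
Stack B, S = {1, 7, 9}:
n :  0  1  2  3  4  5  6  7  8  9 10 11 12 13 14 15 16 17 18 19
G :  0  1  0  1  0  1  0  1  0  1  0  1  0  1  0  1  0  1  0  1
G_B(19) = 1.
Combined Grundy value = 4 ⊕ 1 = 5.
A winning move leaves total XOR = 0, i.e. changes one component's Grundy value g to g ⊕ X where X is the current total.
Stack A: need g' = 4⊕5 = 1. Options: 18−1→G=3, 18−3→G=3, 18−4→G=2, 18−6→G=0, 18−7→G=1. Hits: 1.
Stack B: need g' = 1⊕5 = 4. Options: 19−1→G=0, 19−7→G=0, 19−9→G=0. Hits: 0.

1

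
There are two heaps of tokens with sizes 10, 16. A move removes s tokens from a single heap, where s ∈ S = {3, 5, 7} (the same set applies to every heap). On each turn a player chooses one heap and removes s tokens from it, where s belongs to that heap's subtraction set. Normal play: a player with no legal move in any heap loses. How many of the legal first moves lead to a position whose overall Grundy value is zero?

2

All heaps use S = {3, 5, 7}:
G(0) = 0
G(1) = mex{} = 0
G(2) = mex{} = 0
G(3) = mex{0} = 1
G(4) = mex{0} = 1
G(5) = mex{0,0} = 1
G(6) = mex{1,0} = 2
G(7) = mex{1,0,0} = 2
G(8) = mex{1,1,0} = 2
G(9) = mex{2,1,0} = 3
G(10) = mex{2,1,1} = 0
G(11) = mex{2,2,1} = 0
G(12) = mex{3,2,1} = 0
G(13) = mex{0,2,2} = 1
G(14) = mex{0,3,2} = 1
G(15) = mex{0,0,2} = 1
G(16) = mex{1,0,3} = 2
Heap A: G(10) = 0.
Heap B: G(16) = 2.
Combined Grundy value = 0 ⊕ 2 = 2.
A winning move leaves total XOR = 0, i.e. changes one component's Grundy value g to g ⊕ X where X is the current total.
Heap A: need g' = 0⊕2 = 2. Options: 10−3→G=2, 10−5→G=1, 10−7→G=1. Hits: 1.
Heap B: need g' = 2⊕2 = 0. Options: 16−3→G=1, 16−5→G=0, 16−7→G=3. Hits: 1.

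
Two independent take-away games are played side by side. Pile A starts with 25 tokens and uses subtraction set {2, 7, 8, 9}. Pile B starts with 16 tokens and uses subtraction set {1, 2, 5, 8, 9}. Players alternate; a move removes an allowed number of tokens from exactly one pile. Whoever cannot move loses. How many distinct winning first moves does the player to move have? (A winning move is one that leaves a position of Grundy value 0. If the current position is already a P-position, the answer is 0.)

Pile A, S = {2, 7, 8, 9}:
n :  0  1  2  3  4  5  6  7  8  9 10 11 12 13 14 15 16 17 18 19 20 21 22 23 24 25
G :  0  0  1  1  0  0  1  1  2  2  3  3  2  2  3  0  0  1  1  0  0  1  1  2  2  3
G_A(25) = 3.
Pile B, S = {1, 2, 5, 8, 9}:
n :  0  1  2  3  4  5  6  7  8  9 10 11 12 13 14 15 16
G :  0  1  2  0  1  2  0  1  2  3  0  1  2  0  1  2  0
G_B(16) = 0.
Combined Grundy value = 3 ⊕ 0 = 3.
A winning move leaves total XOR = 0, i.e. changes one component's Grundy value g to g ⊕ X where X is the current total.
Pile A: need g' = 3⊕3 = 0. Options: 25−2→G=2, 25−7→G=1, 25−8→G=1, 25−9→G=0. Hits: 1.
Pile B: need g' = 0⊕3 = 3. Options: 16−1→G=2, 16−2→G=1, 16−5→G=1, 16−8→G=2, 16−9→G=1. Hits: 0.

1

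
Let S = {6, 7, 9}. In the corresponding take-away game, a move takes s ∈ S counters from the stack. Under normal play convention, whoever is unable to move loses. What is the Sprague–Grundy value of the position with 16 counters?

n :  0  1  2  3  4  5  6  7  8  9 10 11 12 13 14 15 16
G :  0  0  0  0  0  0  1  1  1  1  1  1  2  2  2  0  0

0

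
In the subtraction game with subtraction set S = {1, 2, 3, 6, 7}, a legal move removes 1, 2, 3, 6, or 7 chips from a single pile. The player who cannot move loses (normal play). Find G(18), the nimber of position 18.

G(0) = 0
G(1) = mex{0} = 1
G(2) = mex{1,0} = 2
G(3) = mex{2,1,0} = 3
G(4) = mex{3,2,1} = 0
G(5) = mex{0,3,2} = 1
G(6) = mex{1,0,3,0} = 2
G(7) = mex{2,1,0,1,0} = 3
G(8) = mex{3,2,1,2,1} = 0
G(9) = mex{0,3,2,3,2} = 1
G(10) = mex{1,0,3,0,3} = 2
G(11) = mex{2,1,0,1,0} = 3
G(12) = mex{3,2,1,2,1} = 0
G(13) = mex{0,3,2,3,2} = 1
G(14) = mex{1,0,3,0,3} = 2
G(15) = mex{2,1,0,1,0} = 3
G(16) = mex{3,2,1,2,1} = 0
G(17) = mex{0,3,2,3,2} = 1
G(18) = mex{1,0,3,0,3} = 2

2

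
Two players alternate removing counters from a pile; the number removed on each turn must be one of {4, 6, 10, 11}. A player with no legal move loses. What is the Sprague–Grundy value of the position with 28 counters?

n :  0  1  2  3  4  5  6  7  8  9 10 11 12 13 14 15 16 17 18 19 20 21 22 23 24 25 26 27 28
G :  0  0  0  0  1  1  1  1  2  2  2  2  3  3  3  0  0  0  0  1  1  1  1  2  2  2  2  3  3

3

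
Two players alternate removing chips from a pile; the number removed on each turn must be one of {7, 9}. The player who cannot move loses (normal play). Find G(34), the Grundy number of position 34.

n :  0  1  2  3  4  5  6  7  8  9 10 11 12 13 14 15 16 17 18 19 20 21 22 23 24 25 26 27 28 29 30 31 32 33 34
G :  0  0  0  0  0  0  0  1  1  1  1  1  1  1  2  2  0  0  0  0  0  0  0  1  1  1  1  1  1  1  2  2  0  0  0

0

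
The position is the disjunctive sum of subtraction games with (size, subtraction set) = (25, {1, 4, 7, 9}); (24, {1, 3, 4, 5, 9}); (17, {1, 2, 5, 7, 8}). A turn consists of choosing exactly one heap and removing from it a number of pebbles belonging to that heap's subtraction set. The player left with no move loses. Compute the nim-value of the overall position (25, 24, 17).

3

Heap A, S = {1, 4, 7, 9}:
n :  0  1  2  3  4  5  6  7  8  9 10 11 12 13 14 15 16 17 18 19 20 21 22 23 24 25
G :  0  1  0  1  2  0  1  2  0  1  0  1  2  0  1  2  0  1  0  1  2  0  1  2  0  1
G_A(25) = 1.
Heap B, S = {1, 3, 4, 5, 9}:
G(0) = 0
G(1) = mex{0} = 1
G(2) = mex{1} = 0
G(3) = mex{0,0} = 1
G(4) = mex{1,1,0} = 2
G(5) = mex{2,0,1,0} = 3
G(6) = mex{3,1,0,1} = 2
G(7) = mex{2,2,1,0} = 3
G(8) = mex{3,3,2,1} = 0
G(9) = mex{0,2,3,2,0} = 1
G(10) = mex{1,3,2,3,1} = 0
G(11) = mex{0,0,3,2,0} = 1
G(12) = mex{1,1,0,3,1} = 2
G(13) = mex{2,0,1,0,2} = 3
G(14) = mex{3,1,0,1,3} = 2
G(15) = mex{2,2,1,0,2} = 3
G(16) = mex{3,3,2,1,3} = 0
G(17) = mex{0,2,3,2,0} = 1
G(18) = mex{1,3,2,3,1} = 0
G(19) = mex{0,0,3,2,0} = 1
G(20) = mex{1,1,0,3,1} = 2
G(21) = mex{2,0,1,0,2} = 3
G(22) = mex{3,1,0,1,3} = 2
G(23) = mex{2,2,1,0,2} = 3
G(24) = mex{3,3,2,1,3} = 0
G_B(24) = 0.
Heap C, S = {1, 2, 5, 7, 8}:
n :  0  1  2  3  4  5  6  7  8  9 10 11 12 13 14 15 16 17
G :  0  1  2  0  1  2  0  1  2  0  1  2  0  1  2  0  1  2
G_C(17) = 2.
Combined Grundy value = 1 ⊕ 0 ⊕ 2 = 3.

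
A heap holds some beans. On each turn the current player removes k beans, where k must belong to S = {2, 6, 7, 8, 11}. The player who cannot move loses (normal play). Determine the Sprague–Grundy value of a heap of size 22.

G(0) = 0
G(1) = mex{} = 0
G(2) = mex{0} = 1
G(3) = mex{0} = 1
G(4) = mex{1} = 0
G(5) = mex{1} = 0
G(6) = mex{0,0} = 1
G(7) = mex{0,0,0} = 1
G(8) = mex{1,1,0,0} = 2
G(9) = mex{1,1,1,0} = 2
G(10) = mex{2,0,1,1} = 3
G(11) = mex{2,0,0,1,0} = 3
G(12) = mex{3,1,0,0,0} = 2
G(13) = mex{3,1,1,0,1} = 2
G(14) = mex{2,2,1,1,1} = 0
G(15) = mex{2,2,2,1,0} = 3
G(16) = mex{0,3,2,2,0} = 1
G(17) = mex{3,3,3,2,1} = 0
G(18) = mex{1,2,3,3,1} = 0
G(19) = mex{0,2,2,3,2} = 1
G(20) = mex{0,0,2,2,2} = 1
G(21) = mex{1,3,0,2,3} = 4
G(22) = mex{1,1,3,0,3} = 2

2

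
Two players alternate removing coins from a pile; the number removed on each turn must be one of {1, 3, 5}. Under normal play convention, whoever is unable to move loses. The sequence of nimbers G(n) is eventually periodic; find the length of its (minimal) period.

n :  0  1  2  3  4  5  6  7  8  9 10 11 12 13 14
G :  0  1  0  1  0  1  0  1  0  1  0  1  0  1  0
G(n+2) = G(n) holds for n = 0,…,4 (a full window of length max(S) = 5), so the sequence is purely periodic with period 2.

2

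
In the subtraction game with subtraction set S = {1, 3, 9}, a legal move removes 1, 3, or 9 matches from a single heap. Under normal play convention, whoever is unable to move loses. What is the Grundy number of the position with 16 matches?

0

G(0) = 0
G(1) = mex{0} = 1
G(2) = mex{1} = 0
G(3) = mex{0,0} = 1
G(4) = mex{1,1} = 0
G(5) = mex{0,0} = 1
G(6) = mex{1,1} = 0
G(7) = mex{0,0} = 1
G(8) = mex{1,1} = 0
G(9) = mex{0,0,0} = 1
G(10) = mex{1,1,1} = 0
G(11) = mex{0,0,0} = 1
G(12) = mex{1,1,1} = 0
G(13) = mex{0,0,0} = 1
G(14) = mex{1,1,1} = 0
G(15) = mex{0,0,0} = 1
G(16) = mex{1,1,1} = 0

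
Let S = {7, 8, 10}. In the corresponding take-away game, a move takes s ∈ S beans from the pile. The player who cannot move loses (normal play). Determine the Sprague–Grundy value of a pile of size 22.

G(0) = 0
G(1) = mex{} = 0
G(2) = mex{} = 0
G(3) = mex{} = 0
G(4) = mex{} = 0
G(5) = mex{} = 0
G(6) = mex{} = 0
G(7) = mex{0} = 1
G(8) = mex{0,0} = 1
G(9) = mex{0,0} = 1
G(10) = mex{0,0,0} = 1
G(11) = mex{0,0,0} = 1
G(12) = mex{0,0,0} = 1
G(13) = mex{0,0,0} = 1
G(14) = mex{1,0,0} = 2
G(15) = mex{1,1,0} = 2
G(16) = mex{1,1,0} = 2
G(17) = mex{1,1,1} = 0
G(18) = mex{1,1,1} = 0
G(19) = mex{1,1,1} = 0
G(20) = mex{1,1,1} = 0
G(21) = mex{2,1,1} = 0
G(22) = mex{2,2,1} = 0

0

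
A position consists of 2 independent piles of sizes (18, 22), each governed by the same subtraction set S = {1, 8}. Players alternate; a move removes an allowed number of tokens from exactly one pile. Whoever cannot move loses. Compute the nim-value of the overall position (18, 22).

All piles use S = {1, 8}:
n :  0  1  2  3  4  5  6  7  8  9 10 11 12 13 14 15 16 17 18 19 20 21 22
G :  0  1  0  1  0  1  0  1  2  0  1  0  1  0  1  0  1  2  0  1  0  1  0
Pile A: G(18) = 0.
Pile B: G(22) = 0.
Combined Grundy value = 0 ⊕ 0 = 0.

0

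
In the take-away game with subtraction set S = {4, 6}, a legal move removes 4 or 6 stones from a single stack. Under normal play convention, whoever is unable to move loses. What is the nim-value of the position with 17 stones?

1

G(0) = 0
G(1) = mex{} = 0
G(2) = mex{} = 0
G(3) = mex{} = 0
G(4) = mex{0} = 1
G(5) = mex{0} = 1
G(6) = mex{0,0} = 1
G(7) = mex{0,0} = 1
G(8) = mex{1,0} = 2
G(9) = mex{1,0} = 2
G(10) = mex{1,1} = 0
G(11) = mex{1,1} = 0
G(12) = mex{2,1} = 0
G(13) = mex{2,1} = 0
G(14) = mex{0,2} = 1
G(15) = mex{0,2} = 1
G(16) = mex{0,0} = 1
G(17) = mex{0,0} = 1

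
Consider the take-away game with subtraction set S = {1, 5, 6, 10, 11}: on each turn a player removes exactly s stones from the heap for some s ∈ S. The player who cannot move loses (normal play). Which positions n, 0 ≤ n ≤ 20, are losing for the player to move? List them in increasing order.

0, 2, 4, 16, 18, 20

n :  0  1  2  3  4  5  6  7  8  9 10 11 12 13 14 15 16 17 18 19 20
G :  0  1  0  1  0  1  2  3  2  3  2  3  4  5  4  5  0  1  0  1  0
P-positions are exactly the n with G(n) = 0.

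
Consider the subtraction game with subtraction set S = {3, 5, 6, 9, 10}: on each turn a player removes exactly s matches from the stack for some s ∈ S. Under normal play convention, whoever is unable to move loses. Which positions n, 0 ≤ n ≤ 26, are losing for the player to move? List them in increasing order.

0, 1, 2, 13, 14, 15, 26

G(0) = 0
G(1) = mex{} = 0
G(2) = mex{} = 0
G(3) = mex{0} = 1
G(4) = mex{0} = 1
G(5) = mex{0,0} = 1
G(6) = mex{1,0,0} = 2
G(7) = mex{1,0,0} = 2
G(8) = mex{1,1,0} = 2
G(9) = mex{2,1,1,0} = 3
G(10) = mex{2,1,1,0,0} = 3
G(11) = mex{2,2,1,0,0} = 3
G(12) = mex{3,2,2,1,0} = 4
G(13) = mex{3,2,2,1,1} = 0
G(14) = mex{3,3,2,1,1} = 0
G(15) = mex{4,3,3,2,1} = 0
G(16) = mex{0,3,3,2,2} = 1
G(17) = mex{0,4,3,2,2} = 1
G(18) = mex{0,0,4,3,2} = 1
G(19) = mex{1,0,0,3,3} = 2
G(20) = mex{1,0,0,3,3} = 2
G(21) = mex{1,1,0,4,3} = 2
G(22) = mex{2,1,1,0,4} = 3
G(23) = mex{2,1,1,0,0} = 3
G(24) = mex{2,2,1,0,0} = 3
G(25) = mex{3,2,2,1,0} = 4
G(26) = mex{3,2,2,1,1} = 0
P-positions are exactly the n with G(n) = 0.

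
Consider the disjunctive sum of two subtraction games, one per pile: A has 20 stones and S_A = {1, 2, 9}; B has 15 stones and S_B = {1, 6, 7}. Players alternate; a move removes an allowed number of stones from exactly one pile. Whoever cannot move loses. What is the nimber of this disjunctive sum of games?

1

Pile A, S = {1, 2, 9}:
G(0) = 0
G(1) = mex{0} = 1
G(2) = mex{1,0} = 2
G(3) = mex{2,1} = 0
G(4) = mex{0,2} = 1
G(5) = mex{1,0} = 2
G(6) = mex{2,1} = 0
G(7) = mex{0,2} = 1
G(8) = mex{1,0} = 2
G(9) = mex{2,1,0} = 3
G(10) = mex{3,2,1} = 0
G(11) = mex{0,3,2} = 1
G(12) = mex{1,0,0} = 2
G(13) = mex{2,1,1} = 0
G(14) = mex{0,2,2} = 1
G(15) = mex{1,0,0} = 2
G(16) = mex{2,1,1} = 0
G(17) = mex{0,2,2} = 1
G(18) = mex{1,0,3} = 2
G(19) = mex{2,1,0} = 3
G(20) = mex{3,2,1} = 0
G_A(20) = 0.
Pile B, S = {1, 6, 7}:
n :  0  1  2  3  4  5  6  7  8  9 10 11 12 13 14 15
G :  0  1  0  1  0  1  2  3  2  3  2  3  0  1  0  1
G_B(15) = 1.
Combined Grundy value = 0 ⊕ 1 = 1.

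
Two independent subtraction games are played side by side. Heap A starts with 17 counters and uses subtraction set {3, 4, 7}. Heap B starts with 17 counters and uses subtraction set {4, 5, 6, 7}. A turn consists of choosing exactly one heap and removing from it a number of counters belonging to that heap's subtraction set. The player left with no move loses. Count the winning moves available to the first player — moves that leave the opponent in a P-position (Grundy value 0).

3

Heap A, S = {3, 4, 7}:
G(0) = 0
G(1) = mex{} = 0
G(2) = mex{} = 0
G(3) = mex{0} = 1
G(4) = mex{0,0} = 1
G(5) = mex{0,0} = 1
G(6) = mex{1,0} = 2
G(7) = mex{1,1,0} = 2
G(8) = mex{1,1,0} = 2
G(9) = mex{2,1,0} = 3
G(10) = mex{2,2,1} = 0
G(11) = mex{2,2,1} = 0
G(12) = mex{3,2,1} = 0
G(13) = mex{0,3,2} = 1
G(14) = mex{0,0,2} = 1
G(15) = mex{0,0,2} = 1
G(16) = mex{1,0,3} = 2
G(17) = mex{1,1,0} = 2
G_A(17) = 2.
Heap B, S = {4, 5, 6, 7}:
n :  0  1  2  3  4  5  6  7  8  9 10 11 12 13 14 15 16 17
G :  0  0  0  0  1  1  1  1  2  2  2  0  0  0  0  1  1  1
G_B(17) = 1.
Combined Grundy value = 2 ⊕ 1 = 3.
A winning move leaves total XOR = 0, i.e. changes one component's Grundy value g to g ⊕ X where X is the current total.
Heap A: need g' = 2⊕3 = 1. Options: 17−3→G=1, 17−4→G=1, 17−7→G=0. Hits: 2.
Heap B: need g' = 1⊕3 = 2. Options: 17−4→G=0, 17−5→G=0, 17−6→G=0, 17−7→G=2. Hits: 1.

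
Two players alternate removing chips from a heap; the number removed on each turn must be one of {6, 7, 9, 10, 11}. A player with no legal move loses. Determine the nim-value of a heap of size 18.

n :  0  1  2  3  4  5  6  7  8  9 10 11 12 13 14 15 16 17 18
G :  0  0  0  0  0  0  1  1  1  1  1  1  2  2  2  2  2  0  0

0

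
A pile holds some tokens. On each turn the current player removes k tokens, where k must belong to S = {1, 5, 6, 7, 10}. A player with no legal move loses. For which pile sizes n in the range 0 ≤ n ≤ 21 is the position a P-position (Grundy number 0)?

G(0) = 0
G(1) = mex{0} = 1
G(2) = mex{1} = 0
G(3) = mex{0} = 1
G(4) = mex{1} = 0
G(5) = mex{0,0} = 1
G(6) = mex{1,1,0} = 2
G(7) = mex{2,0,1,0} = 3
G(8) = mex{3,1,0,1} = 2
G(9) = mex{2,0,1,0} = 3
G(10) = mex{3,1,0,1,0} = 2
G(11) = mex{2,2,1,0,1} = 3
G(12) = mex{3,3,2,1,0} = 4
G(13) = mex{4,2,3,2,1} = 0
G(14) = mex{0,3,2,3,0} = 1
G(15) = mex{1,2,3,2,1} = 0
G(16) = mex{0,3,2,3,2} = 1
G(17) = mex{1,4,3,2,3} = 0
G(18) = mex{0,0,4,3,2} = 1
G(19) = mex{1,1,0,4,3} = 2
G(20) = mex{2,0,1,0,2} = 3
G(21) = mex{3,1,0,1,3} = 2
P-positions are exactly the n with G(n) = 0.

0, 2, 4, 13, 15, 17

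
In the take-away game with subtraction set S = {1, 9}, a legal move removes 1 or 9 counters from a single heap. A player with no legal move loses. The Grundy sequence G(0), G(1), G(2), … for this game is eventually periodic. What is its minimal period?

2

G(0) = 0
G(1) = mex{0} = 1
G(2) = mex{1} = 0
G(3) = mex{0} = 1
G(4) = mex{1} = 0
G(5) = mex{0} = 1
G(6) = mex{1} = 0
G(7) = mex{0} = 1
G(8) = mex{1} = 0
G(9) = mex{0,0} = 1
G(10) = mex{1,1} = 0
G(11) = mex{0,0} = 1
G(12) = mex{1,1} = 0
G(13) = mex{0,0} = 1
G(14) = mex{1,1} = 0
G(n+2) = G(n) holds for n = 0,…,8 (a full window of length max(S) = 9), so the sequence is purely periodic with period 2.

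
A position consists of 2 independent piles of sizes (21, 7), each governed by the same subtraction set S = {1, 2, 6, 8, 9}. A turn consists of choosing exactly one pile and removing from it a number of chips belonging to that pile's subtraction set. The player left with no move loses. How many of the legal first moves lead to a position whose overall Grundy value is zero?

0

All piles use S = {1, 2, 6, 8, 9}:
n :  0  1  2  3  4  5  6  7  8  9 10 11 12 13 14 15 16 17 18 19 20 21
G :  0  1  2  0  1  2  3  0  1  2  0  1  2  3  0  1  2  0  1  2  3  0
Pile A: G(21) = 0.
Pile B: G(7) = 0.
Combined Grundy value = 0 ⊕ 0 = 0.
A winning move leaves total XOR = 0, i.e. changes one component's Grundy value g to g ⊕ X where X is the current total.
Pile A: target g' = 0⊕0 = 0, but every legal move changes the Grundy value (mex property), so 0 moves.
Pile B: target g' = 0⊕0 = 0, but every legal move changes the Grundy value (mex property), so 0 moves.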